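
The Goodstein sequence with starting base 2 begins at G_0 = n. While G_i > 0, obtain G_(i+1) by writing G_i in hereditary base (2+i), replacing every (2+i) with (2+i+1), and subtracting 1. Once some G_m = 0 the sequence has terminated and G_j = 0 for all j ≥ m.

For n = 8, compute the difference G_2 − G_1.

step 0: 8 = 2^(2 + 1); sub 3 for 2: 3^(3 + 1); = 81; G_1 = 81−1 = 80
step 1: 80 = 2·3^3 + 2·3^2 + 2·3 + 2; sub 4 for 3: 2·4^4 + 2·4^2 + 2·4 + 2; = 554; G_2 = 554−1 = 553

473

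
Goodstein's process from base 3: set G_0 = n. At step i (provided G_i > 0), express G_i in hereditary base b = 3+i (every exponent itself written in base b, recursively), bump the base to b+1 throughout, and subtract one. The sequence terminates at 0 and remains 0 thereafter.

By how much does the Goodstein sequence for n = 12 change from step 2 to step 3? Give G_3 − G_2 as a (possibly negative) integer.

10

base 3: 12 = 3^2 + 3; at 4: 4^2 + 4 = 20; next = 19
base 4: 19 = 4^2 + 3; at 5: 5^2 + 3 = 28; next = 27
base 5: 27 = 5^2 + 2; at 6: 6^2 + 2 = 38; next = 37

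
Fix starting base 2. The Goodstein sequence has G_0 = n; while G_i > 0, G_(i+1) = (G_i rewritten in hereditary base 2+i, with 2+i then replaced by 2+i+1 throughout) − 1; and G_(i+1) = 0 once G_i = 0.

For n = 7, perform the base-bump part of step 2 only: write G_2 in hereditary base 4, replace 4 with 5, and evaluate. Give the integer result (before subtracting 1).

base 2: 7 = 2^2 + 2 + 1; at 3: 3^3 + 3 + 1 = 31; next = 30
base 3: 30 = 3^3 + 3; at 4: 4^4 + 4 = 260; next = 259
base 4: 259 = 4^4 + 3; at 5: 5^5 + 3 = 3128; next = 3127

3128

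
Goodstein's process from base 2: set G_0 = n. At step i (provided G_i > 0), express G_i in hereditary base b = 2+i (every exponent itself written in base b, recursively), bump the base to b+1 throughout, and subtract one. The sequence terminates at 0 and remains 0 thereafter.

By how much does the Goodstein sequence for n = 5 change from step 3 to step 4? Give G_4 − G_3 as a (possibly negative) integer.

G_0 = 5. HB_2(5) = 2^2 + 1. Bump = 28. G_1 = 27.
G_1 = 27. HB_3(27) = 3^3. Bump = 256. G_2 = 255.
G_2 = 255. HB_4(255) = 3·4^3 + 3·4^2 + 3·4 + 3. Bump = 468. G_3 = 467.
G_3 = 467. HB_5(467) = 3·5^3 + 3·5^2 + 3·5 + 2. Bump = 776. G_4 = 775.

308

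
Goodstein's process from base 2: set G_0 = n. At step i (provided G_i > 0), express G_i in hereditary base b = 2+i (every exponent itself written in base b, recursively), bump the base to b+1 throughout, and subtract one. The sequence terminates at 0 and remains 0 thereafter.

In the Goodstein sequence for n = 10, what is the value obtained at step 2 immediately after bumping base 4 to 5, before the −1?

i=0: 10 = 2^(2 + 1) + 2 (b=2); 2→3: 3^(3 + 1) + 3 = 84; 84−1 = 83
i=1: 83 = 3^(3 + 1) + 2 (b=3); 3→4: 4^(4 + 1) + 2 = 1026; 1026−1 = 1025
i=2: 1025 = 4^(4 + 1) + 1 (b=4); 4→5: 5^(5 + 1) + 1 = 15626; 15626−1 = 15625

15626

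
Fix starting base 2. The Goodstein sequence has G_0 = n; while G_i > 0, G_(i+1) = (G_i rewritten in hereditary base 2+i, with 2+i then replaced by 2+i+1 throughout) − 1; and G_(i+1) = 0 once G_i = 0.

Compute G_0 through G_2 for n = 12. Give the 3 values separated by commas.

12, 107, 1065

G_0 = 12. HB_2(12) = 2^(2 + 1) + 2^2. Bump = 108. G_1 = 107.
G_1 = 107. HB_3(107) = 3^(3 + 1) + 2·3^2 + 2·3 + 2. Bump = 1066. G_2 = 1065.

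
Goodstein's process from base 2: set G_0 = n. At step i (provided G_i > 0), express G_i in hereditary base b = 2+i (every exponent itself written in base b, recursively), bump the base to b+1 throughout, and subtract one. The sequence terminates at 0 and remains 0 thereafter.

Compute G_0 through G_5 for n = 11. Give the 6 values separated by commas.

11, 84, 1027, 15627, 279937, 5764801

step 0: 11 = 2^(2 + 1) + 2 + 1; sub 3 for 2: 3^(3 + 1) + 3 + 1; = 85; G_1 = 85−1 = 84
step 1: 84 = 3^(3 + 1) + 3; sub 4 for 3: 4^(4 + 1) + 4; = 1028; G_2 = 1028−1 = 1027
step 2: 1027 = 4^(4 + 1) + 3; sub 5 for 4: 5^(5 + 1) + 3; = 15628; G_3 = 15628−1 = 15627
step 3: 15627 = 5^(5 + 1) + 2; sub 6 for 5: 6^(6 + 1) + 2; = 279938; G_4 = 279938−1 = 279937
step 4: 279937 = 6^(6 + 1) + 1; sub 7 for 6: 7^(7 + 1) + 1; = 5764802; G_5 = 5764802−1 = 5764801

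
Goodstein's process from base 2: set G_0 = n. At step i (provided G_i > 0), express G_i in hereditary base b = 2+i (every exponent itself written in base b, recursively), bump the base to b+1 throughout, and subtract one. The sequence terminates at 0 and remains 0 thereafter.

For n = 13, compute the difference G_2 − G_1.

G_0=13  [base 2] 2^(2 + 1) + 2^2 + 1  →[2↦3]→  3^(3 + 1) + 3^3 + 1 = 109  −1 ⇒ G_1=108
G_1=108  [base 3] 3^(3 + 1) + 3^3  →[3↦4]→  4^(4 + 1) + 4^4 = 1280  −1 ⇒ G_2=1279

1171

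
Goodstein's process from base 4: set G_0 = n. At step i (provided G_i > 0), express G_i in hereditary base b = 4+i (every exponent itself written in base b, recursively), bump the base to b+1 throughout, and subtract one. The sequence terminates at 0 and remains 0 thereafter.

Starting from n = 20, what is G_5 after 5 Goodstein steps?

81

base 4: 20 = 4^2 + 4; at 5: 5^2 + 5 = 30; next = 29
base 5: 29 = 5^2 + 4; at 6: 6^2 + 4 = 40; next = 39
base 6: 39 = 6^2 + 3; at 7: 7^2 + 3 = 52; next = 51
base 7: 51 = 7^2 + 2; at 8: 8^2 + 2 = 66; next = 65
base 8: 65 = 8^2 + 1; at 9: 9^2 + 1 = 82; next = 81
base 9: 81 = 9^2; at 10: 10^2 = 100; next = 99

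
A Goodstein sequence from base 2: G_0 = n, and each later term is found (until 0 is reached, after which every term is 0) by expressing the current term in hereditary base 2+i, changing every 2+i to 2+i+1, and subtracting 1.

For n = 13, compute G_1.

108

[0] 13 ≡ 2^(2 + 1) + 2^2 + 1 (base 2). Lift 3: 109. −1: 108.
[1] 108 ≡ 3^(3 + 1) + 3^3 (base 3). Lift 4: 1280. −1: 1279.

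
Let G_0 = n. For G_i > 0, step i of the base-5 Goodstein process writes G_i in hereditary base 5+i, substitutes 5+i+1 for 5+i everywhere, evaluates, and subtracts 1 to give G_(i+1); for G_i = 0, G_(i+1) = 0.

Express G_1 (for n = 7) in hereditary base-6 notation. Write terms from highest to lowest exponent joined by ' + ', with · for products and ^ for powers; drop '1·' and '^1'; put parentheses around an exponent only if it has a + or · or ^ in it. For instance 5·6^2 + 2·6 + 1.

6 + 1

[0] 7 ≡ 5 + 2 (base 5). Lift 6: 8. −1: 7.
[1] 7 ≡ 6 + 1 (base 6). Lift 7: 8. −1: 7.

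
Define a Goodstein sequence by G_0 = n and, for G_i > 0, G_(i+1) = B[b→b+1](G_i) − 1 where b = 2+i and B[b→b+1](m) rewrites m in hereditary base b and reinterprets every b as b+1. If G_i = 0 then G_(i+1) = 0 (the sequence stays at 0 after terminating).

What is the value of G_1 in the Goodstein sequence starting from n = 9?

81

i=0: 9 = 2^(2 + 1) + 1 (b=2); 2→3: 3^(3 + 1) + 1 = 82; 82−1 = 81
i=1: 81 = 3^(3 + 1) (b=3); 3→4: 4^(4 + 1) = 1024; 1024−1 = 1023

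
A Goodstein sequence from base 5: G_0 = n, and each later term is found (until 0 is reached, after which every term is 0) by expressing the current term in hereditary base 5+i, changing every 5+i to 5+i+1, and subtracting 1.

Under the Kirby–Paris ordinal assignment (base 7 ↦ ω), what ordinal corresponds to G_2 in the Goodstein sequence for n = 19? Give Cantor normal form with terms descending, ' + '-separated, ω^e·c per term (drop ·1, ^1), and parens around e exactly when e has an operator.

(0) 19|_5 = 3·5 + 4 ↦ 3·6 + 4|_6 = 22 ⇒ 21
(1) 21|_6 = 3·6 + 3 ↦ 3·7 + 3|_7 = 24 ⇒ 23
(2) 23|_7 = 3·7 + 2 ↦ 3·8 + 2|_8 = 26 ⇒ 25

ω·3 + 2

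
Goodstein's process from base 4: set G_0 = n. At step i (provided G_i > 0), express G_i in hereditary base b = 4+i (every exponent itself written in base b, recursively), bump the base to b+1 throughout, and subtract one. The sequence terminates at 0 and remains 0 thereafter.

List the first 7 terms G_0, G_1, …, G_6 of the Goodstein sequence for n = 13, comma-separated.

13, 15, 17, 18, 19, 20, 21

base 4: 13 = 3·4 + 1; at 5: 3·5 + 1 = 16; next = 15
base 5: 15 = 3·5; at 6: 3·6 = 18; next = 17
base 6: 17 = 2·6 + 5; at 7: 2·7 + 5 = 19; next = 18
base 7: 18 = 2·7 + 4; at 8: 2·8 + 4 = 20; next = 19
base 8: 19 = 2·8 + 3; at 9: 2·9 + 3 = 21; next = 20
base 9: 20 = 2·9 + 2; at 10: 2·10 + 2 = 22; next = 21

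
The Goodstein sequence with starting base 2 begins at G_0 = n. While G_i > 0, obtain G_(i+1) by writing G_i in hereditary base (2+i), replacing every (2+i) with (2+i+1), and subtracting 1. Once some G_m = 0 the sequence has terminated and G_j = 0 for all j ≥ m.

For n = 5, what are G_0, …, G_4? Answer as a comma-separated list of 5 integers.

5, 27, 255, 467, 775

step 0: 5 = 2^2 + 1; sub 3 for 2: 3^3 + 1; = 28; G_1 = 28−1 = 27
step 1: 27 = 3^3; sub 4 for 3: 4^4; = 256; G_2 = 256−1 = 255
step 2: 255 = 3·4^3 + 3·4^2 + 3·4 + 3; sub 5 for 4: 3·5^3 + 3·5^2 + 3·5 + 3; = 468; G_3 = 468−1 = 467
step 3: 467 = 3·5^3 + 3·5^2 + 3·5 + 2; sub 6 for 5: 3·6^3 + 3·6^2 + 3·6 + 2; = 776; G_4 = 776−1 = 775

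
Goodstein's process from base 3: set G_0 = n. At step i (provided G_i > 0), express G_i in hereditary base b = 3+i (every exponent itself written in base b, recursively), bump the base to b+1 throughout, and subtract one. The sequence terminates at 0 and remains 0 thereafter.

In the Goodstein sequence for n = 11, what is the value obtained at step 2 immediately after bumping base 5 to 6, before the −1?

base 3: 11 = 3^2 + 2; at 4: 4^2 + 2 = 18; next = 17
base 4: 17 = 4^2 + 1; at 5: 5^2 + 1 = 26; next = 25
base 5: 25 = 5^2; at 6: 6^2 = 36; next = 35

36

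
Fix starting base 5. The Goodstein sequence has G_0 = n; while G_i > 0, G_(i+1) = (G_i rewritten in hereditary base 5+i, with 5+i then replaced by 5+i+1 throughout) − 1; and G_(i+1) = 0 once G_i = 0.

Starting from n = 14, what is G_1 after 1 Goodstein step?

15

G_0 = 14. HB_5(14) = 2·5 + 4. Bump = 16. G_1 = 15.
G_1 = 15. HB_6(15) = 2·6 + 3. Bump = 17. G_2 = 16.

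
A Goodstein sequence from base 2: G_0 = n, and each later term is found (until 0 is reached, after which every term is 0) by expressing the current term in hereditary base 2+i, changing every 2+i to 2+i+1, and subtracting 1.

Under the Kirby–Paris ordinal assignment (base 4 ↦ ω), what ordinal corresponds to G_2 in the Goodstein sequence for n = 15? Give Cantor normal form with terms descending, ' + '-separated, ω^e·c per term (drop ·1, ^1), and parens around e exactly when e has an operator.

base 2: 15 = 2^(2 + 1) + 2^2 + 2 + 1; at 3: 3^(3 + 1) + 3^3 + 3 + 1 = 112; next = 111
base 3: 111 = 3^(3 + 1) + 3^3 + 3; at 4: 4^(4 + 1) + 4^4 + 4 = 1284; next = 1283
base 4: 1283 = 4^(4 + 1) + 4^4 + 3; at 5: 5^(5 + 1) + 5^5 + 3 = 18753; next = 18752

ω^(ω + 1) + ω^ω + 3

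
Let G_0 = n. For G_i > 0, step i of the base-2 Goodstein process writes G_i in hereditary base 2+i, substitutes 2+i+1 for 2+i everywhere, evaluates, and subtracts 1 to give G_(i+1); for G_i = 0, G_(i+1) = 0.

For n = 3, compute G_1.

3

step 0: 3 = 2 + 1; sub 3 for 2: 3 + 1; = 4; G_1 = 4−1 = 3
step 1: 3 = 3; sub 4 for 3: 4; = 4; G_2 = 4−1 = 3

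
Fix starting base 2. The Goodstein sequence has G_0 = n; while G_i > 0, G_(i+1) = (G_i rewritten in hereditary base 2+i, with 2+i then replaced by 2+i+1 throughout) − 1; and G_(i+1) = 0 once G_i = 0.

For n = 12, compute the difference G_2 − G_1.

base 2: 12 = 2^(2 + 1) + 2^2; at 3: 3^(3 + 1) + 3^3 = 108; next = 107
base 3: 107 = 3^(3 + 1) + 2·3^2 + 2·3 + 2; at 4: 4^(4 + 1) + 2·4^2 + 2·4 + 2 = 1066; next = 1065

958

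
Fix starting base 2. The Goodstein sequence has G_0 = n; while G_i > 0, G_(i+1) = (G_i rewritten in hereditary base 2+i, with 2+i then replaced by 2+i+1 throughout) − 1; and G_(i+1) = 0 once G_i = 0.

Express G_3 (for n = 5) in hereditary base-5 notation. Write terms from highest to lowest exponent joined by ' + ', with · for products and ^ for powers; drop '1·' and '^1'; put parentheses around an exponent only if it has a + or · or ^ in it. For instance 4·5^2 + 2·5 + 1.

G_0=5  [base 2] 2^2 + 1  →[2↦3]→  3^3 + 1 = 28  −1 ⇒ G_1=27
G_1=27  [base 3] 3^3  →[3↦4]→  4^4 = 256  −1 ⇒ G_2=255
G_2=255  [base 4] 3·4^3 + 3·4^2 + 3·4 + 3  →[4↦5]→  3·5^3 + 3·5^2 + 3·5 + 3 = 468  −1 ⇒ G_3=467
G_3=467  [base 5] 3·5^3 + 3·5^2 + 3·5 + 2  →[5↦6]→  3·6^3 + 3·6^2 + 3·6 + 2 = 776  −1 ⇒ G_4=775

3·5^3 + 3·5^2 + 3·5 + 2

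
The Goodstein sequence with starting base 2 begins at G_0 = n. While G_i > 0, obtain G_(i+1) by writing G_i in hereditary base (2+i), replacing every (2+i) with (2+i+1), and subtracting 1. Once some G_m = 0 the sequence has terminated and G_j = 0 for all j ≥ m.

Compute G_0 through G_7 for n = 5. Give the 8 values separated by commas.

[0] 5 ≡ 2^2 + 1 (base 2). Lift 3: 28. −1: 27.
[1] 27 ≡ 3^3 (base 3). Lift 4: 256. −1: 255.
[2] 255 ≡ 3·4^3 + 3·4^2 + 3·4 + 3 (base 4). Lift 5: 468. −1: 467.
[3] 467 ≡ 3·5^3 + 3·5^2 + 3·5 + 2 (base 5). Lift 6: 776. −1: 775.
[4] 775 ≡ 3·6^3 + 3·6^2 + 3·6 + 1 (base 6). Lift 7: 1198. −1: 1197.
[5] 1197 ≡ 3·7^3 + 3·7^2 + 3·7 (base 7). Lift 8: 1752. −1: 1751.
[6] 1751 ≡ 3·8^3 + 3·8^2 + 2·8 + 7 (base 8). Lift 9: 2455. −1: 2454.

5, 27, 255, 467, 775, 1197, 1751, 2454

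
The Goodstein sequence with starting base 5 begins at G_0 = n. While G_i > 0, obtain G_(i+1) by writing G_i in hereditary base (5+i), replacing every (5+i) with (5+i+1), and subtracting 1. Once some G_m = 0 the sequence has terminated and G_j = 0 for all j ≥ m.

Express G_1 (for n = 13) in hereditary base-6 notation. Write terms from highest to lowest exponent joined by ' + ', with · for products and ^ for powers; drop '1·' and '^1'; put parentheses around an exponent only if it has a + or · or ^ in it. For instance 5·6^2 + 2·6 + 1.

2·6 + 2

(0) 13|_5 = 2·5 + 3 ↦ 2·6 + 3|_6 = 15 ⇒ 14
(1) 14|_6 = 2·6 + 2 ↦ 2·7 + 2|_7 = 16 ⇒ 15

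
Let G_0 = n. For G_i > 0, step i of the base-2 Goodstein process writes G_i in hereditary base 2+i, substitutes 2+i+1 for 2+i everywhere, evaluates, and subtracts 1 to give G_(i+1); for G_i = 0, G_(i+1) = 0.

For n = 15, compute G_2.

15 —HB2→ 2^(2 + 1) + 2^2 + 2 + 1 —bump→ 3^(3 + 1) + 3^3 + 3 + 1 = 112 —(−1)→ 111
111 —HB3→ 3^(3 + 1) + 3^3 + 3 —bump→ 4^(4 + 1) + 4^4 + 4 = 1284 —(−1)→ 1283
1283 —HB4→ 4^(4 + 1) + 4^4 + 3 —bump→ 5^(5 + 1) + 5^5 + 3 = 18753 —(−1)→ 18752

1283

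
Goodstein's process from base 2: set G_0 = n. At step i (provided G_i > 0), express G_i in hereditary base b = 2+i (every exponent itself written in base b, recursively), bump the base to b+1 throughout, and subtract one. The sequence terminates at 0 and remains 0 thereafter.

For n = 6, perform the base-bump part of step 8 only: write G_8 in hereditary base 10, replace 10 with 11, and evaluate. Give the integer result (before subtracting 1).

885776

G_0=6  [base 2] 2^2 + 2  →[2↦3]→  3^3 + 3 = 30  −1 ⇒ G_1=29
G_1=29  [base 3] 3^3 + 2  →[3↦4]→  4^4 + 2 = 258  −1 ⇒ G_2=257
G_2=257  [base 4] 4^4 + 1  →[4↦5]→  5^5 + 1 = 3126  −1 ⇒ G_3=3125
G_3=3125  [base 5] 5^5  →[5↦6]→  6^6 = 46656  −1 ⇒ G_4=46655
G_4=46655  [base 6] 5·6^5 + 5·6^4 + 5·6^3 + 5·6^2 + 5·6 + 5  →[6↦7]→  5·7^5 + 5·7^4 + 5·7^3 + 5·7^2 + 5·7 + 5 = 98040  −1 ⇒ G_5=98039
G_5=98039  [base 7] 5·7^5 + 5·7^4 + 5·7^3 + 5·7^2 + 5·7 + 4  →[7↦8]→  5·8^5 + 5·8^4 + 5·8^3 + 5·8^2 + 5·8 + 4 = 187244  −1 ⇒ G_6=187243
G_6=187243  [base 8] 5·8^5 + 5·8^4 + 5·8^3 + 5·8^2 + 5·8 + 3  →[8↦9]→  5·9^5 + 5·9^4 + 5·9^3 + 5·9^2 + 5·9 + 3 = 332148  −1 ⇒ G_7=332147
G_7=332147  [base 9] 5·9^5 + 5·9^4 + 5·9^3 + 5·9^2 + 5·9 + 2  →[9↦10]→  5·10^5 + 5·10^4 + 5·10^3 + 5·10^2 + 5·10 + 2 = 555552  −1 ⇒ G_8=555551
G_8=555551  [base 10] 5·10^5 + 5·10^4 + 5·10^3 + 5·10^2 + 5·10 + 1  →[10↦11]→  5·11^5 + 5·11^4 + 5·11^3 + 5·11^2 + 5·11 + 1 = 885776  −1 ⇒ G_9=885775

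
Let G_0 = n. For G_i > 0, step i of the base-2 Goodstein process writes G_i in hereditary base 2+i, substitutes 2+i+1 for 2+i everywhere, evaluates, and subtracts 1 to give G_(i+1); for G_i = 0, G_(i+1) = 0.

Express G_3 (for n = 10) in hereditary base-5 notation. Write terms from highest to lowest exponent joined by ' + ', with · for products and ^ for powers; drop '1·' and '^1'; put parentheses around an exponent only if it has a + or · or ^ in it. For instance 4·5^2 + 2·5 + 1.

5^(5 + 1)

G_0 = 10. HB_2(10) = 2^(2 + 1) + 2. Bump = 84. G_1 = 83.
G_1 = 83. HB_3(83) = 3^(3 + 1) + 2. Bump = 1026. G_2 = 1025.
G_2 = 1025. HB_4(1025) = 4^(4 + 1) + 1. Bump = 15626. G_3 = 15625.
G_3 = 15625. HB_5(15625) = 5^(5 + 1). Bump = 279936. G_4 = 279935.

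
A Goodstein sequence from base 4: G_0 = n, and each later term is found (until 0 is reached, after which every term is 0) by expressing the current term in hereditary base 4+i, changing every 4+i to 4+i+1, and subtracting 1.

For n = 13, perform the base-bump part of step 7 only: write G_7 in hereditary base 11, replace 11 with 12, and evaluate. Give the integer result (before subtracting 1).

G_0=13  [base 4] 3·4 + 1  →[4↦5]→  3·5 + 1 = 16  −1 ⇒ G_1=15
G_1=15  [base 5] 3·5  →[5↦6]→  3·6 = 18  −1 ⇒ G_2=17
G_2=17  [base 6] 2·6 + 5  →[6↦7]→  2·7 + 5 = 19  −1 ⇒ G_3=18
G_3=18  [base 7] 2·7 + 4  →[7↦8]→  2·8 + 4 = 20  −1 ⇒ G_4=19
G_4=19  [base 8] 2·8 + 3  →[8↦9]→  2·9 + 3 = 21  −1 ⇒ G_5=20
G_5=20  [base 9] 2·9 + 2  →[9↦10]→  2·10 + 2 = 22  −1 ⇒ G_6=21
G_6=21  [base 10] 2·10 + 1  →[10↦11]→  2·11 + 1 = 23  −1 ⇒ G_7=22

24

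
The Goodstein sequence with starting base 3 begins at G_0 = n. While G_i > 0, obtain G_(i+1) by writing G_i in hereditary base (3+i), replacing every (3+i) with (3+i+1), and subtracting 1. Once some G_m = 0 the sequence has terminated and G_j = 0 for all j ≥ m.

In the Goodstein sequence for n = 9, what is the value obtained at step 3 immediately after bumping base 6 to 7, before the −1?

22

9 —HB3→ 3^2 —bump→ 4^2 = 16 —(−1)→ 15
15 —HB4→ 3·4 + 3 —bump→ 3·5 + 3 = 18 —(−1)→ 17
17 —HB5→ 3·5 + 2 —bump→ 3·6 + 2 = 20 —(−1)→ 19
19 —HB6→ 3·6 + 1 —bump→ 3·7 + 1 = 22 —(−1)→ 21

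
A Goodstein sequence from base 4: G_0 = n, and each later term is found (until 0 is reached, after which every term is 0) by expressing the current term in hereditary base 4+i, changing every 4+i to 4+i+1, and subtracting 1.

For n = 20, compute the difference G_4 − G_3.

base 4: 20 = 4^2 + 4; at 5: 5^2 + 5 = 30; next = 29
base 5: 29 = 5^2 + 4; at 6: 6^2 + 4 = 40; next = 39
base 6: 39 = 6^2 + 3; at 7: 7^2 + 3 = 52; next = 51
base 7: 51 = 7^2 + 2; at 8: 8^2 + 2 = 66; next = 65

14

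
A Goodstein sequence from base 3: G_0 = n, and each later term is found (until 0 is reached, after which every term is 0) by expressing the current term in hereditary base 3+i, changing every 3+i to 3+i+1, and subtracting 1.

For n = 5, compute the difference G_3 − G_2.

0

G_0 = 5. HB_3(5) = 3 + 2. Bump = 6. G_1 = 5.
G_1 = 5. HB_4(5) = 4 + 1. Bump = 6. G_2 = 5.
G_2 = 5. HB_5(5) = 5. Bump = 6. G_3 = 5.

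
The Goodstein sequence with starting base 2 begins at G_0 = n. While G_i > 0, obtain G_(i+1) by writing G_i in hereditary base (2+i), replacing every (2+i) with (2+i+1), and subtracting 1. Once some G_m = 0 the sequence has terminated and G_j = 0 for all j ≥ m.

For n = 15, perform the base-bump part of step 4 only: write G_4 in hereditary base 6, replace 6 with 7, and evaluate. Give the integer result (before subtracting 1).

6588345

G_0 = 15. HB_2(15) = 2^(2 + 1) + 2^2 + 2 + 1. Bump = 112. G_1 = 111.
G_1 = 111. HB_3(111) = 3^(3 + 1) + 3^3 + 3. Bump = 1284. G_2 = 1283.
G_2 = 1283. HB_4(1283) = 4^(4 + 1) + 4^4 + 3. Bump = 18753. G_3 = 18752.
G_3 = 18752. HB_5(18752) = 5^(5 + 1) + 5^5 + 2. Bump = 326594. G_4 = 326593.
G_4 = 326593. HB_6(326593) = 6^(6 + 1) + 6^6 + 1. Bump = 6588345. G_5 = 6588344.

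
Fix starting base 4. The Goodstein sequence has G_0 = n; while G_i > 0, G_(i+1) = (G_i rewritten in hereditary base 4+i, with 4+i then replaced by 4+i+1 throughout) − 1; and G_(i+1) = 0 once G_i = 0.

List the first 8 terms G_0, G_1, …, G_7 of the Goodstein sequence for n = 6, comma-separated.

6, 6, 6, 6, 5, 4, 3, 2

[0] 6 ≡ 4 + 2 (base 4). Lift 5: 7. −1: 6.
[1] 6 ≡ 5 + 1 (base 5). Lift 6: 7. −1: 6.
[2] 6 ≡ 6 (base 6). Lift 7: 7. −1: 6.
[3] 6 ≡ 6 (base 7). Lift 8: 6. −1: 5.
[4] 5 ≡ 5 (base 8). Lift 9: 5. −1: 4.
[5] 4 ≡ 4 (base 9). Lift 10: 4. −1: 3.
[6] 3 ≡ 3 (base 10). Lift 11: 3. −1: 2.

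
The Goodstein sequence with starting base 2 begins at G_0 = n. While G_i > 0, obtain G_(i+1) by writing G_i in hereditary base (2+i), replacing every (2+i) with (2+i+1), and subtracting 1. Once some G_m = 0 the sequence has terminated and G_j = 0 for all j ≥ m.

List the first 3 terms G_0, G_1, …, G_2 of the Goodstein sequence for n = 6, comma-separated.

6, 29, 257

[0] 6 ≡ 2^2 + 2 (base 2). Lift 3: 30. −1: 29.
[1] 29 ≡ 3^3 + 2 (base 3). Lift 4: 258. −1: 257.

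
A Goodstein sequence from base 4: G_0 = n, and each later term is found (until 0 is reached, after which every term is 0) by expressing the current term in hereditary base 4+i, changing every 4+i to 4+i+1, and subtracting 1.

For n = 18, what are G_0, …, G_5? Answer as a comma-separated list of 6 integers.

base 4: 18 = 4^2 + 2; at 5: 5^2 + 2 = 27; next = 26
base 5: 26 = 5^2 + 1; at 6: 6^2 + 1 = 37; next = 36
base 6: 36 = 6^2; at 7: 7^2 = 49; next = 48
base 7: 48 = 6·7 + 6; at 8: 6·8 + 6 = 54; next = 53
base 8: 53 = 6·8 + 5; at 9: 6·9 + 5 = 59; next = 58

18, 26, 36, 48, 53, 58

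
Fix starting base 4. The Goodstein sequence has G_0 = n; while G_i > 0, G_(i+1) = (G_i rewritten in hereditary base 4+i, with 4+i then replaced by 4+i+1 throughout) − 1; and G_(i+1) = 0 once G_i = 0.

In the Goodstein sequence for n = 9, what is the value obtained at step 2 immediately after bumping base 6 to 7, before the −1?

12

[0] 9 ≡ 2·4 + 1 (base 4). Lift 5: 11. −1: 10.
[1] 10 ≡ 2·5 (base 5). Lift 6: 12. −1: 11.
[2] 11 ≡ 6 + 5 (base 6). Lift 7: 12. −1: 11.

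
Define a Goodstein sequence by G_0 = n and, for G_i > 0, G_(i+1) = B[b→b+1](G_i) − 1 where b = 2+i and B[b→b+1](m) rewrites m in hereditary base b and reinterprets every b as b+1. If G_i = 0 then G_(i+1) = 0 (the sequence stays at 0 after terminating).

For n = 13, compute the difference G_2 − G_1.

i=0: 13 = 2^(2 + 1) + 2^2 + 1 (b=2); 2→3: 3^(3 + 1) + 3^3 + 1 = 109; 109−1 = 108
i=1: 108 = 3^(3 + 1) + 3^3 (b=3); 3→4: 4^(4 + 1) + 4^4 = 1280; 1280−1 = 1279

1171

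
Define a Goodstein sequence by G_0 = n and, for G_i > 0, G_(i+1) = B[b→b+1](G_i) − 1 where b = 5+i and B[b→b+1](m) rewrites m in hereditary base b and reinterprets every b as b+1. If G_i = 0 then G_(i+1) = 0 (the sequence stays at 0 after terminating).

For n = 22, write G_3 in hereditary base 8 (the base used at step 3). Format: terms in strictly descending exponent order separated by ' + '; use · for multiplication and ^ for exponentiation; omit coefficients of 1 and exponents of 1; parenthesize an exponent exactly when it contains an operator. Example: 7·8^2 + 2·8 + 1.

3·8 + 7

base 5: 22 = 4·5 + 2; at 6: 4·6 + 2 = 26; next = 25
base 6: 25 = 4·6 + 1; at 7: 4·7 + 1 = 29; next = 28
base 7: 28 = 4·7; at 8: 4·8 = 32; next = 31
base 8: 31 = 3·8 + 7; at 9: 3·9 + 7 = 34; next = 33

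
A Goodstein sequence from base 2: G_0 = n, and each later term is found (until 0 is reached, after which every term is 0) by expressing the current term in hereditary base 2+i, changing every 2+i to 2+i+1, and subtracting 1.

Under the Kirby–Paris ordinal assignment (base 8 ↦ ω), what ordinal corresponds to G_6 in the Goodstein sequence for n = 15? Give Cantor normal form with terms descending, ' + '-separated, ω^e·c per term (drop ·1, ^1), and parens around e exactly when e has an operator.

ω^(ω + 1) + ω^7·7 + ω^6·7 + ω^5·7 + ω^4·7 + ω^3·7 + ω^2·7 + ω·7 + 7

[0] 15 ≡ 2^(2 + 1) + 2^2 + 2 + 1 (base 2). Lift 3: 112. −1: 111.
[1] 111 ≡ 3^(3 + 1) + 3^3 + 3 (base 3). Lift 4: 1284. −1: 1283.
[2] 1283 ≡ 4^(4 + 1) + 4^4 + 3 (base 4). Lift 5: 18753. −1: 18752.
[3] 18752 ≡ 5^(5 + 1) + 5^5 + 2 (base 5). Lift 6: 326594. −1: 326593.
[4] 326593 ≡ 6^(6 + 1) + 6^6 + 1 (base 6). Lift 7: 6588345. −1: 6588344.
[5] 6588344 ≡ 7^(7 + 1) + 7^7 (base 7). Lift 8: 150994944. −1: 150994943.
[6] 150994943 ≡ 8^(8 + 1) + 7·8^7 + 7·8^6 + 7·8^5 + 7·8^4 + 7·8^3 + 7·8^2 + 7·8 + 7 (base 8). Lift 9: 3524450281. −1: 3524450280.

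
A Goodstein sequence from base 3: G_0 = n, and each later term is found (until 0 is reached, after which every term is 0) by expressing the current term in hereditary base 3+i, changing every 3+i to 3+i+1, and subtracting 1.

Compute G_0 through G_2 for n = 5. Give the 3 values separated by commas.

5 —HB3→ 3 + 2 —bump→ 4 + 2 = 6 —(−1)→ 5
5 —HB4→ 4 + 1 —bump→ 5 + 1 = 6 —(−1)→ 5

5, 5, 5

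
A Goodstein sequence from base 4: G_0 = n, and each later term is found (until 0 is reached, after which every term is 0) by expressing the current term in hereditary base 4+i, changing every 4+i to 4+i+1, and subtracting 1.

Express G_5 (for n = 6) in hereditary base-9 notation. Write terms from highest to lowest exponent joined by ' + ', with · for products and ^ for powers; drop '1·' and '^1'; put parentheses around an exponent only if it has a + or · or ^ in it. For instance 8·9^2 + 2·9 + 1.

G_0=6  [base 4] 4 + 2  →[4↦5]→  5 + 2 = 7  −1 ⇒ G_1=6
G_1=6  [base 5] 5 + 1  →[5↦6]→  6 + 1 = 7  −1 ⇒ G_2=6
G_2=6  [base 6] 6  →[6↦7]→  7 = 7  −1 ⇒ G_3=6
G_3=6  [base 7] 6  →[7↦8]→  6 = 6  −1 ⇒ G_4=5
G_4=5  [base 8] 5  →[8↦9]→  5 = 5  −1 ⇒ G_5=4
G_5=4  [base 9] 4  →[9↦10]→  4 = 4  −1 ⇒ G_6=3

4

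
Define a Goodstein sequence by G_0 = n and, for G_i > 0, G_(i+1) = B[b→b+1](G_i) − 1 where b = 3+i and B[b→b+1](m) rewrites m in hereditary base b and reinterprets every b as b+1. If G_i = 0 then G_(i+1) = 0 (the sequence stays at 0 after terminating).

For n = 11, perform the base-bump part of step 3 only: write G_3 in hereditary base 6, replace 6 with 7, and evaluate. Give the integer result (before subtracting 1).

40

[0] 11 ≡ 3^2 + 2 (base 3). Lift 4: 18. −1: 17.
[1] 17 ≡ 4^2 + 1 (base 4). Lift 5: 26. −1: 25.
[2] 25 ≡ 5^2 (base 5). Lift 6: 36. −1: 35.
[3] 35 ≡ 5·6 + 5 (base 6). Lift 7: 40. −1: 39.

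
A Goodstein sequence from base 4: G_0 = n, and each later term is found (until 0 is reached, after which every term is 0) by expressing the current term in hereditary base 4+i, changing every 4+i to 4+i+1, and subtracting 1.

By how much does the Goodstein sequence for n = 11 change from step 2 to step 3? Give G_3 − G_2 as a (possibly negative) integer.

(0) 11|_4 = 2·4 + 3 ↦ 2·5 + 3|_5 = 13 ⇒ 12
(1) 12|_5 = 2·5 + 2 ↦ 2·6 + 2|_6 = 14 ⇒ 13
(2) 13|_6 = 2·6 + 1 ↦ 2·7 + 1|_7 = 15 ⇒ 14

1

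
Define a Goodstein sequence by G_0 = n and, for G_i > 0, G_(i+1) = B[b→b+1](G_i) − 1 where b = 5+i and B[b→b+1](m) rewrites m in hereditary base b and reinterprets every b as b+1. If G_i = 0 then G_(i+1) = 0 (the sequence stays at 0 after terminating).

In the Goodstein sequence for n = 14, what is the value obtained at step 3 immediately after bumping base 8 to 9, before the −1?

19

step 0: 14 = 2·5 + 4; sub 6 for 5: 2·6 + 4; = 16; G_1 = 16−1 = 15
step 1: 15 = 2·6 + 3; sub 7 for 6: 2·7 + 3; = 17; G_2 = 17−1 = 16
step 2: 16 = 2·7 + 2; sub 8 for 7: 2·8 + 2; = 18; G_3 = 18−1 = 17
step 3: 17 = 2·8 + 1; sub 9 for 8: 2·9 + 1; = 19; G_4 = 19−1 = 18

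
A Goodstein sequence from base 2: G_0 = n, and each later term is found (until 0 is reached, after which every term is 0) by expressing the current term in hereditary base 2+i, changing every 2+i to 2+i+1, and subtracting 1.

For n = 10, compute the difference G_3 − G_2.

10 —HB2→ 2^(2 + 1) + 2 —bump→ 3^(3 + 1) + 3 = 84 —(−1)→ 83
83 —HB3→ 3^(3 + 1) + 2 —bump→ 4^(4 + 1) + 2 = 1026 —(−1)→ 1025
1025 —HB4→ 4^(4 + 1) + 1 —bump→ 5^(5 + 1) + 1 = 15626 —(−1)→ 15625

14600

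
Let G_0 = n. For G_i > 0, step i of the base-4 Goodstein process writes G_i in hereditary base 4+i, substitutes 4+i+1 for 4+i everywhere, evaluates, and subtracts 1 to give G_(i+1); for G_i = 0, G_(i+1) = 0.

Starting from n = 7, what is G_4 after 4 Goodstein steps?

7

G_0 = 7. HB_4(7) = 4 + 3. Bump = 8. G_1 = 7.
G_1 = 7. HB_5(7) = 5 + 2. Bump = 8. G_2 = 7.
G_2 = 7. HB_6(7) = 6 + 1. Bump = 8. G_3 = 7.
G_3 = 7. HB_7(7) = 7. Bump = 8. G_4 = 7.
G_4 = 7. HB_8(7) = 7. Bump = 7. G_5 = 6.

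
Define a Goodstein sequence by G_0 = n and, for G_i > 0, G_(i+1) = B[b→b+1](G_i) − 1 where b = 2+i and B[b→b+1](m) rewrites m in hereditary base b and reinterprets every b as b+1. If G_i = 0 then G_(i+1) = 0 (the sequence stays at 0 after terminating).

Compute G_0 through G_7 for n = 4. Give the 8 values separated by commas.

step 0: 4 = 2^2; sub 3 for 2: 3^3; = 27; G_1 = 27−1 = 26
step 1: 26 = 2·3^2 + 2·3 + 2; sub 4 for 3: 2·4^2 + 2·4 + 2; = 42; G_2 = 42−1 = 41
step 2: 41 = 2·4^2 + 2·4 + 1; sub 5 for 4: 2·5^2 + 2·5 + 1; = 61; G_3 = 61−1 = 60
step 3: 60 = 2·5^2 + 2·5; sub 6 for 5: 2·6^2 + 2·6; = 84; G_4 = 84−1 = 83
step 4: 83 = 2·6^2 + 6 + 5; sub 7 for 6: 2·7^2 + 7 + 5; = 110; G_5 = 110−1 = 109
step 5: 109 = 2·7^2 + 7 + 4; sub 8 for 7: 2·8^2 + 8 + 4; = 140; G_6 = 140−1 = 139
step 6: 139 = 2·8^2 + 8 + 3; sub 9 for 8: 2·9^2 + 9 + 3; = 174; G_7 = 174−1 = 173

4, 26, 41, 60, 83, 109, 139, 173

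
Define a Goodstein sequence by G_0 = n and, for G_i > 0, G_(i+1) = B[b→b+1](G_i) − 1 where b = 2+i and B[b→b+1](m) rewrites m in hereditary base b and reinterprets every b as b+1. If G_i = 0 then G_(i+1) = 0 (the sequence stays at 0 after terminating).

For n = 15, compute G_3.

18752

[0] 15 ≡ 2^(2 + 1) + 2^2 + 2 + 1 (base 2). Lift 3: 112. −1: 111.
[1] 111 ≡ 3^(3 + 1) + 3^3 + 3 (base 3). Lift 4: 1284. −1: 1283.
[2] 1283 ≡ 4^(4 + 1) + 4^4 + 3 (base 4). Lift 5: 18753. −1: 18752.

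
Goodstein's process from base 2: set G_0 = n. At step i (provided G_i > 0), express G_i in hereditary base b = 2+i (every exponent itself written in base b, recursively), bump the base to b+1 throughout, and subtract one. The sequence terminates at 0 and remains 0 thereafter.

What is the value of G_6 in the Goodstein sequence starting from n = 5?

1751

[0] 5 ≡ 2^2 + 1 (base 2). Lift 3: 28. −1: 27.
[1] 27 ≡ 3^3 (base 3). Lift 4: 256. −1: 255.
[2] 255 ≡ 3·4^3 + 3·4^2 + 3·4 + 3 (base 4). Lift 5: 468. −1: 467.
[3] 467 ≡ 3·5^3 + 3·5^2 + 3·5 + 2 (base 5). Lift 6: 776. −1: 775.
[4] 775 ≡ 3·6^3 + 3·6^2 + 3·6 + 1 (base 6). Lift 7: 1198. −1: 1197.
[5] 1197 ≡ 3·7^3 + 3·7^2 + 3·7 (base 7). Lift 8: 1752. −1: 1751.
[6] 1751 ≡ 3·8^3 + 3·8^2 + 2·8 + 7 (base 8). Lift 9: 2455. −1: 2454.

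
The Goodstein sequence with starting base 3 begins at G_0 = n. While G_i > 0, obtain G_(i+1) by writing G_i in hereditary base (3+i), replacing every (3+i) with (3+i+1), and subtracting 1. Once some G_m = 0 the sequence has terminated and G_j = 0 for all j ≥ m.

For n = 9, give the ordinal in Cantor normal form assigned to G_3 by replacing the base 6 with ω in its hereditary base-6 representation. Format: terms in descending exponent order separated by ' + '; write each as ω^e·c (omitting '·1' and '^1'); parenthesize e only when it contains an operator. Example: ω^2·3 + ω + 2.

9 —HB3→ 3^2 —bump→ 4^2 = 16 —(−1)→ 15
15 —HB4→ 3·4 + 3 —bump→ 3·5 + 3 = 18 —(−1)→ 17
17 —HB5→ 3·5 + 2 —bump→ 3·6 + 2 = 20 —(−1)→ 19

ω·3 + 1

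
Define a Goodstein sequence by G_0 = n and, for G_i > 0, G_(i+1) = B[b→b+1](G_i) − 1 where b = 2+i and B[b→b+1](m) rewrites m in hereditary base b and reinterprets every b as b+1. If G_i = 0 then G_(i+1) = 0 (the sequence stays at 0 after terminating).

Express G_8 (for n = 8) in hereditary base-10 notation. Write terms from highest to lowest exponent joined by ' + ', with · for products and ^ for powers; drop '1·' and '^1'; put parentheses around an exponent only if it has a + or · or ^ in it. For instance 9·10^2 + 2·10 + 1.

2·10^10 + 2·10^2 + 10 + 1

base 2: 8 = 2^(2 + 1); at 3: 3^(3 + 1) = 81; next = 80
base 3: 80 = 2·3^3 + 2·3^2 + 2·3 + 2; at 4: 2·4^4 + 2·4^2 + 2·4 + 2 = 554; next = 553
base 4: 553 = 2·4^4 + 2·4^2 + 2·4 + 1; at 5: 2·5^5 + 2·5^2 + 2·5 + 1 = 6311; next = 6310
base 5: 6310 = 2·5^5 + 2·5^2 + 2·5; at 6: 2·6^6 + 2·6^2 + 2·6 = 93396; next = 93395
base 6: 93395 = 2·6^6 + 2·6^2 + 6 + 5; at 7: 2·7^7 + 2·7^2 + 7 + 5 = 1647196; next = 1647195
base 7: 1647195 = 2·7^7 + 2·7^2 + 7 + 4; at 8: 2·8^8 + 2·8^2 + 8 + 4 = 33554572; next = 33554571
base 8: 33554571 = 2·8^8 + 2·8^2 + 8 + 3; at 9: 2·9^9 + 2·9^2 + 9 + 3 = 774841152; next = 774841151
base 9: 774841151 = 2·9^9 + 2·9^2 + 9 + 2; at 10: 2·10^10 + 2·10^2 + 10 + 2 = 20000000212; next = 20000000211
base 10: 20000000211 = 2·10^10 + 2·10^2 + 10 + 1; at 11: 2·11^11 + 2·11^2 + 11 + 1 = 570623341476; next = 570623341475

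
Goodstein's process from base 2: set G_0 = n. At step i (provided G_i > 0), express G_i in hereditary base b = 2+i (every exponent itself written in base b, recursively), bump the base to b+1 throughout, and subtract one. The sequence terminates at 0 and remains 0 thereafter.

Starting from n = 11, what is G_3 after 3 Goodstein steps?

G_0=11  [base 2] 2^(2 + 1) + 2 + 1  →[2↦3]→  3^(3 + 1) + 3 + 1 = 85  −1 ⇒ G_1=84
G_1=84  [base 3] 3^(3 + 1) + 3  →[3↦4]→  4^(4 + 1) + 4 = 1028  −1 ⇒ G_2=1027
G_2=1027  [base 4] 4^(4 + 1) + 3  →[4↦5]→  5^(5 + 1) + 3 = 15628  −1 ⇒ G_3=15627

15627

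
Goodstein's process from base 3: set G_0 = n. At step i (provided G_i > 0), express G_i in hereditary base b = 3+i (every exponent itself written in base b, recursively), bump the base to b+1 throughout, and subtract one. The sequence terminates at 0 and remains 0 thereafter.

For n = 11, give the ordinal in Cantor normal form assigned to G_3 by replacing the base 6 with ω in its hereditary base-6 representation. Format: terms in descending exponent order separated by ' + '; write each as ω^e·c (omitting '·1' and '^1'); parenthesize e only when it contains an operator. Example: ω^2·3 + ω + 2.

11 —HB3→ 3^2 + 2 —bump→ 4^2 + 2 = 18 —(−1)→ 17
17 —HB4→ 4^2 + 1 —bump→ 5^2 + 1 = 26 —(−1)→ 25
25 —HB5→ 5^2 —bump→ 6^2 = 36 —(−1)→ 35
35 —HB6→ 5·6 + 5 —bump→ 5·7 + 5 = 40 —(−1)→ 39

ω·5 + 5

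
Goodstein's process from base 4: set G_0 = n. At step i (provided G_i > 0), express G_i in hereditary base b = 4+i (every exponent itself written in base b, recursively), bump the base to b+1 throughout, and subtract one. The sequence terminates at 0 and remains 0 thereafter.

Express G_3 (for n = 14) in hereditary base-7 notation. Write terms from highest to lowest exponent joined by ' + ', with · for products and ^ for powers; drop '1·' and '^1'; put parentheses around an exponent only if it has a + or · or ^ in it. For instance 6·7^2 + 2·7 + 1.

2·7 + 6

G_0 = 14. HB_4(14) = 3·4 + 2. Bump = 17. G_1 = 16.
G_1 = 16. HB_5(16) = 3·5 + 1. Bump = 19. G_2 = 18.
G_2 = 18. HB_6(18) = 3·6. Bump = 21. G_3 = 20.
G_3 = 20. HB_7(20) = 2·7 + 6. Bump = 22. G_4 = 21.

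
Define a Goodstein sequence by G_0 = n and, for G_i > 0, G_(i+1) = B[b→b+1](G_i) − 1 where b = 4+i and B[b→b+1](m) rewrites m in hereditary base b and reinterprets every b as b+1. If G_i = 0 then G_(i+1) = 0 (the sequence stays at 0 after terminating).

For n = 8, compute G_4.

9

step 0: 8 = 2·4; sub 5 for 4: 2·5; = 10; G_1 = 10−1 = 9
step 1: 9 = 5 + 4; sub 6 for 5: 6 + 4; = 10; G_2 = 10−1 = 9
step 2: 9 = 6 + 3; sub 7 for 6: 7 + 3; = 10; G_3 = 10−1 = 9
step 3: 9 = 7 + 2; sub 8 for 7: 8 + 2; = 10; G_4 = 10−1 = 9
step 4: 9 = 8 + 1; sub 9 for 8: 9 + 1; = 10; G_5 = 10−1 = 9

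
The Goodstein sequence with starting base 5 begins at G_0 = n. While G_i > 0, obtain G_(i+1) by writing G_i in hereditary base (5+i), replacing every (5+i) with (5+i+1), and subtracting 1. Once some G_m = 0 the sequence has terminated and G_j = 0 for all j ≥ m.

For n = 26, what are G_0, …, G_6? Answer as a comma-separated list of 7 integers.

G_0 = 26. HB_5(26) = 5^2 + 1. Bump = 37. G_1 = 36.
G_1 = 36. HB_6(36) = 6^2. Bump = 49. G_2 = 48.
G_2 = 48. HB_7(48) = 6·7 + 6. Bump = 54. G_3 = 53.
G_3 = 53. HB_8(53) = 6·8 + 5. Bump = 59. G_4 = 58.
G_4 = 58. HB_9(58) = 6·9 + 4. Bump = 64. G_5 = 63.
G_5 = 63. HB_10(63) = 6·10 + 3. Bump = 69. G_6 = 68.

26, 36, 48, 53, 58, 63, 68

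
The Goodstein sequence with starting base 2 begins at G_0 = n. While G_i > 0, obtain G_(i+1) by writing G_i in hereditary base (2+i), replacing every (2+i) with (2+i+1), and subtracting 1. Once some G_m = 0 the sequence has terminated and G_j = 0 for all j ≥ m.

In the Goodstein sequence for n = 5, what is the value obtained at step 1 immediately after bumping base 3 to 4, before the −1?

i=0: 5 = 2^2 + 1 (b=2); 2→3: 3^3 + 1 = 28; 28−1 = 27
i=1: 27 = 3^3 (b=3); 3→4: 4^4 = 256; 256−1 = 255

256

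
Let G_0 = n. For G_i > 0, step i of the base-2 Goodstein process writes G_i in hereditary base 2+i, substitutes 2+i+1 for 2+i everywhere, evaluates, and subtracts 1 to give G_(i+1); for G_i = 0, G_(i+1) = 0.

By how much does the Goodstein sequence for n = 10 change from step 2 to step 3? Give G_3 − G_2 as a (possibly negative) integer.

10 —HB2→ 2^(2 + 1) + 2 —bump→ 3^(3 + 1) + 3 = 84 —(−1)→ 83
83 —HB3→ 3^(3 + 1) + 2 —bump→ 4^(4 + 1) + 2 = 1026 —(−1)→ 1025
1025 —HB4→ 4^(4 + 1) + 1 —bump→ 5^(5 + 1) + 1 = 15626 —(−1)→ 15625

14600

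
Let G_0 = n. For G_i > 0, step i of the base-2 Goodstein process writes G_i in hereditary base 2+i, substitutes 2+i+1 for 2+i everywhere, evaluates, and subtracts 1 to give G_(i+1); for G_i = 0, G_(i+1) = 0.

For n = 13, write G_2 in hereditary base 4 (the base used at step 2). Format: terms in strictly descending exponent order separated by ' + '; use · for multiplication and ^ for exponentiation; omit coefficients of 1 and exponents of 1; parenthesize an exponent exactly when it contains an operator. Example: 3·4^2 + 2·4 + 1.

4^(4 + 1) + 3·4^3 + 3·4^2 + 3·4 + 3

i=0: 13 = 2^(2 + 1) + 2^2 + 1 (b=2); 2→3: 3^(3 + 1) + 3^3 + 1 = 109; 109−1 = 108
i=1: 108 = 3^(3 + 1) + 3^3 (b=3); 3→4: 4^(4 + 1) + 4^4 = 1280; 1280−1 = 1279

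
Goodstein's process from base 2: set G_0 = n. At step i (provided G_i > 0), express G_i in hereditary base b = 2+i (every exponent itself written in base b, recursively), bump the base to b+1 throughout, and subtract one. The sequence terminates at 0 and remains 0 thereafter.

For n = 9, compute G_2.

9 —HB2→ 2^(2 + 1) + 1 —bump→ 3^(3 + 1) + 1 = 82 —(−1)→ 81
81 —HB3→ 3^(3 + 1) —bump→ 4^(4 + 1) = 1024 —(−1)→ 1023
1023 —HB4→ 3·4^4 + 3·4^3 + 3·4^2 + 3·4 + 3 —bump→ 3·5^5 + 3·5^3 + 3·5^2 + 3·5 + 3 = 9843 —(−1)→ 9842

1023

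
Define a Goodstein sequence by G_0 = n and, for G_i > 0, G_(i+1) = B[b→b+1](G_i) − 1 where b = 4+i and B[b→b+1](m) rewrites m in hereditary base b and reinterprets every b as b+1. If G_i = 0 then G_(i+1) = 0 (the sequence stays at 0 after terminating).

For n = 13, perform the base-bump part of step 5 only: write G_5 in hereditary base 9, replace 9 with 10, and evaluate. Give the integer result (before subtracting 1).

base 4: 13 = 3·4 + 1; at 5: 3·5 + 1 = 16; next = 15
base 5: 15 = 3·5; at 6: 3·6 = 18; next = 17
base 6: 17 = 2·6 + 5; at 7: 2·7 + 5 = 19; next = 18
base 7: 18 = 2·7 + 4; at 8: 2·8 + 4 = 20; next = 19
base 8: 19 = 2·8 + 3; at 9: 2·9 + 3 = 21; next = 20
base 9: 20 = 2·9 + 2; at 10: 2·10 + 2 = 22; next = 21

22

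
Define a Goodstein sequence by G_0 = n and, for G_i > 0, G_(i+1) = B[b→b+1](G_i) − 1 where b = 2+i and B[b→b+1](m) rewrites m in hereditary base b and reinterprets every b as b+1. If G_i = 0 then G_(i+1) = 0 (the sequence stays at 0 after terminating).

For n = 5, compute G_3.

i=0: 5 = 2^2 + 1 (b=2); 2→3: 3^3 + 1 = 28; 28−1 = 27
i=1: 27 = 3^3 (b=3); 3→4: 4^4 = 256; 256−1 = 255
i=2: 255 = 3·4^3 + 3·4^2 + 3·4 + 3 (b=4); 4→5: 3·5^3 + 3·5^2 + 3·5 + 3 = 468; 468−1 = 467

467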